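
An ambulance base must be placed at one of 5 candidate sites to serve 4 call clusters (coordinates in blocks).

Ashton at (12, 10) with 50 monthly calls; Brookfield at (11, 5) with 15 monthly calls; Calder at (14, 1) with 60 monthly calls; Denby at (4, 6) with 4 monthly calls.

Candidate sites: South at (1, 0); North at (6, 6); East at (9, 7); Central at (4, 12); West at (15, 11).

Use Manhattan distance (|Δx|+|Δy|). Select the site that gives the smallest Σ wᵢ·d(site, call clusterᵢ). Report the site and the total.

East, total 1044 blocks

Total weighted distance at each candidate:
  South (1, 0): total = 2151
  North (6, 6): total = 1378
  East (9, 7): total = 1044
  Central (4, 12): total = 1994
  West (15, 11): total = 1074
Minimum is at East with total 1044 blocks.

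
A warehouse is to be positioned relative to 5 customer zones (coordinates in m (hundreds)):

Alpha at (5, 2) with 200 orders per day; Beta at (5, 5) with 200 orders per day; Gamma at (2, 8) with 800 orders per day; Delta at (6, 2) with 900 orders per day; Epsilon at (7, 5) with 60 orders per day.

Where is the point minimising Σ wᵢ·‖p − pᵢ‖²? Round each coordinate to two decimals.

The minimiser of Σwᵢ‖p−pᵢ‖² is the weighted centroid p* = (Σwᵢpᵢ)/(Σwᵢ).
Σwᵢ = 2160.
Σwᵢxᵢ = 200·5 + 200·5 + 800·2 + 900·6 + 60·7 = 9420.
Σwᵢyᵢ = 200·2 + 200·5 + 800·8 + 900·2 + 60·5 = 9900.
x* = 9420/2160 = 4.36, y* = 9900/2160 = 4.58.

(4.36, 4.58)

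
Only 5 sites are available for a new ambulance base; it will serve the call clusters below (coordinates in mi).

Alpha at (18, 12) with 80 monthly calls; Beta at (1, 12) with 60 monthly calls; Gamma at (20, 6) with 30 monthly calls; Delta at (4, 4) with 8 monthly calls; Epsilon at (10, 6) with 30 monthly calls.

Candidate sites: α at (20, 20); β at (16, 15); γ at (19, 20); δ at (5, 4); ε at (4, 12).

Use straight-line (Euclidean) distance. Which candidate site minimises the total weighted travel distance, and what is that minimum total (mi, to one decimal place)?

β, total 1956.5 mi

Total weighted distance at each candidate:
  α (20, 20): total = 3013.8
  β (16, 15): total = 1956.5
  γ (19, 20): total = 2922.7
  δ (5, 4): total = 2381.3
  ε (4, 12): total = 2131.2
Minimum is at β with total 1956.5 mi.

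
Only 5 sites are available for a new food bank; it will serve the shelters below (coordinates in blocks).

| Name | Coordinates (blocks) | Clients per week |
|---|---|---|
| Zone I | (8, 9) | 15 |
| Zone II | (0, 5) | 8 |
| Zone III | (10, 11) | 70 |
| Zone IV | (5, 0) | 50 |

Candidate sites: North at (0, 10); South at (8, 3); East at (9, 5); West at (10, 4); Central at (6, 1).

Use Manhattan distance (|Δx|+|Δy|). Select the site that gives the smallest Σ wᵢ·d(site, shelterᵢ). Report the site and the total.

Total weighted distance at each candidate:
  North (0, 10): total = 1695
  South (8, 3): total = 1170
  East (9, 5): total = 1087
  West (10, 4): total = 1133
  Central (6, 1): total = 1310
Minimum is at East with total 1087 blocks.

East, total 1087 blocks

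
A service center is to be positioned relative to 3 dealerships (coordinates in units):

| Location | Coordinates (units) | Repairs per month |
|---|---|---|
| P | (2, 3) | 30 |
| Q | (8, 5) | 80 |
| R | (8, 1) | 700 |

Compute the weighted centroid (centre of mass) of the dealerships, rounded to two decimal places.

(7.78, 1.47)

The minimiser of Σwᵢ‖p−pᵢ‖² is the weighted centroid p* = (Σwᵢpᵢ)/(Σwᵢ).
Σwᵢ = 810.
Σwᵢxᵢ = 30·2 + 80·8 + 700·8 = 6300.
Σwᵢyᵢ = 30·3 + 80·5 + 700·1 = 1190.
x* = 6300/810 = 7.78, y* = 1190/810 = 1.47.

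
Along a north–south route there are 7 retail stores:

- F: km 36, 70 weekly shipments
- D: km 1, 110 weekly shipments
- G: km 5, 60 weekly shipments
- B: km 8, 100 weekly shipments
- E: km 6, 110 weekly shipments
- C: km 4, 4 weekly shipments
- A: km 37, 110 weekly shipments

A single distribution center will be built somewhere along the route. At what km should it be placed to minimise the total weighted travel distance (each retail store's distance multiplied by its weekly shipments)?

x = 6

For a sum of weighted absolute distances on a line, the optimum is the weighted median (not the mean). Total weight W = 564; half-weight = 282.
Sort by position and accumulate weight:
  km 1 (D, w=110) → cum 110
  km 4 (C, w=4) → cum 114
  km 5 (G, w=60) → cum 174
  km 6 (E, w=110) → cum 284  ≥ 282 → median here
  km 8 (B, w=100) → cum 384
  km 36 (F, w=70) → cum 454
  km 37 (A, w=110) → cum 564
Optimal location: km 6.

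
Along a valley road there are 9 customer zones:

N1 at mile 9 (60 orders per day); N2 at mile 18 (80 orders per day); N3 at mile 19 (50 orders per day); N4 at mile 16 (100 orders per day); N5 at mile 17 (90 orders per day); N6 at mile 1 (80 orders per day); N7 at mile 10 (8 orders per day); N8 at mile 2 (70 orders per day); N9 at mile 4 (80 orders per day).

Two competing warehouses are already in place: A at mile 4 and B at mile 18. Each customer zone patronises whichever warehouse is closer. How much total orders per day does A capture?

298

The indifferent point is the midpoint (4+18)/2 = 11; customer zones left of it (closer to A at 4) go to A, those right go to B.
  N6 at 1 (w=80) → A
  N8 at 2 (w=70) → A
  N9 at 4 (w=80) → A
  N1 at 9 (w=60) → A
  N7 at 10 (w=8) → A
  N4 at 16 (w=100) → B
  N5 at 17 (w=90) → B
  N2 at 18 (w=80) → B
  N3 at 19 (w=50) → B
A captures 298; B captures 320.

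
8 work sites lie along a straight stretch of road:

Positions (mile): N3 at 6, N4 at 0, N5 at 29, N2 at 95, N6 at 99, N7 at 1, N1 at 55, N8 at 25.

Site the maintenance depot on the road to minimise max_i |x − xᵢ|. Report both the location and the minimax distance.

The 1-center on a line is the midpoint of the two extreme points: leftmost at 0, rightmost at 99.
Optimal location = (0 + 99)/2 = 49.5; maximum distance = (99 − 0)/2 = 49.5.

location 49.5, max distance 49.5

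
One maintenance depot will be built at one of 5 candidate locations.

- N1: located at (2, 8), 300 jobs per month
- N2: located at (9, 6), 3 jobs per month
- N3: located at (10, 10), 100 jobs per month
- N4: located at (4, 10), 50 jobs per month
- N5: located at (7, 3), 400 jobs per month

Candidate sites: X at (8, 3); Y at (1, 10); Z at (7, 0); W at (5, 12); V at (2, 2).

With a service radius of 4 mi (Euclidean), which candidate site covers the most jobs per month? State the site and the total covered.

Coverage radius r = 4 mi; a point is covered iff (Δx)²+(Δy)² ≤ 4² = 16.
  X (8, 3): covers {N2, N5} → 403
  Y (1, 10): covers {N1, N4} → 350
  Z (7, 0): covers {N5} → 400
  W (5, 12): covers {N4} → 50
  V (2, 2): covers {none} → 0
Maximum coverage at X: 403 jobs per month.

X, covering 403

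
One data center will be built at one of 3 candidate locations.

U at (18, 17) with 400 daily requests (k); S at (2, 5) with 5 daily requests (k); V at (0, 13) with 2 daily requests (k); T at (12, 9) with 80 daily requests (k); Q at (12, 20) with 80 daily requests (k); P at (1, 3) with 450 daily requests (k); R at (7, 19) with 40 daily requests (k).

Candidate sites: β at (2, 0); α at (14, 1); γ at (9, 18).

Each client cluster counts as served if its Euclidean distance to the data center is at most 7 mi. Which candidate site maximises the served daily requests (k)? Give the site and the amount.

β, covering 455

Coverage radius r = 7 mi; a point is covered iff (Δx)²+(Δy)² ≤ 7² = 49.
  β (2, 0): covers {S, P} → 455
  α (14, 1): covers {none} → 0
  γ (9, 18): covers {Q, R} → 120
Maximum coverage at β: 455 daily requests (k).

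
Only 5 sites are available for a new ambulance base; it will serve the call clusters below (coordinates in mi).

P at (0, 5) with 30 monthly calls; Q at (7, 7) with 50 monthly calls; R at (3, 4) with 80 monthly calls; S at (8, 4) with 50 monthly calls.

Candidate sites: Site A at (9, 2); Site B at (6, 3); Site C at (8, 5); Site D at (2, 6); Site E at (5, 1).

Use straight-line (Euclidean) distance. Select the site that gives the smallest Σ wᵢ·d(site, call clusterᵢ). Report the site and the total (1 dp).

Total weighted distance at each candidate:
  Site A (9, 2): total = 1171.6
  Site B (6, 3): total = 760.7
  Site C (8, 5): total = 809.7
  Site D (2, 6): total = 817.1
  Site E (5, 1): total = 1008.9
Minimum is at Site B with total 760.7 mi.

Site B, total 760.7 mi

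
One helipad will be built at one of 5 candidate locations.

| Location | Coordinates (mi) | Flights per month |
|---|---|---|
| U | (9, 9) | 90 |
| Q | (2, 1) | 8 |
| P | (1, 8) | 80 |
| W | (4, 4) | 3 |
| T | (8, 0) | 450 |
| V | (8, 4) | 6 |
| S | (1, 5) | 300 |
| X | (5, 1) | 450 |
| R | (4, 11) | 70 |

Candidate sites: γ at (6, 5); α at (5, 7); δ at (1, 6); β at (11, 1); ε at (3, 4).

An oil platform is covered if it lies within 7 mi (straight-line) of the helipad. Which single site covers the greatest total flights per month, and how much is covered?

γ, covering 1457

Coverage radius r = 7 mi; a point is covered iff (Δx)²+(Δy)² ≤ 7² = 49.
  γ (6, 5): covers {U, Q, P, W, T, V, S, X, R} → 1457
  α (5, 7): covers {U, Q, P, W, V, S, X, R} → 1007
  δ (1, 6): covers {Q, P, W, S, X, R} → 911
  β (11, 1): covers {T, V, X} → 906
  ε (3, 4): covers {Q, P, W, T, V, S, X} → 1297
Maximum coverage at γ: 1457 flights per month.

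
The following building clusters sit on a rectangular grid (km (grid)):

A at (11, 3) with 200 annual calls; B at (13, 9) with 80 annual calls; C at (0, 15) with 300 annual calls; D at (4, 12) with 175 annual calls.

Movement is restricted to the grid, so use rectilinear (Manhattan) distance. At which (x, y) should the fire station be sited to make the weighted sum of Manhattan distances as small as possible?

(4, 12)

Manhattan distance separates: Σwᵢ(|x−xᵢ|+|y−yᵢ|) = Σwᵢ|x−xᵢ| + Σwᵢ|y−yᵢ|, so x and y are optimised independently as 1-D weighted medians.
Total weight W = 755; half = 377.5.
x-coordinate, sorted with cumulative weight:
  x=0 (C, w=300) cum 300
  x=4 (D, w=175) cum 475  ← median
  x=11 (A, w=200) cum 675
  x=13 (B, w=80) cum 755
⇒ x* = 4
y-coordinate, sorted with cumulative weight:
  y=3 (A, w=200) cum 200
  y=9 (B, w=80) cum 280
  y=12 (D, w=175) cum 455  ← median
  y=15 (C, w=300) cum 755
⇒ y* = 12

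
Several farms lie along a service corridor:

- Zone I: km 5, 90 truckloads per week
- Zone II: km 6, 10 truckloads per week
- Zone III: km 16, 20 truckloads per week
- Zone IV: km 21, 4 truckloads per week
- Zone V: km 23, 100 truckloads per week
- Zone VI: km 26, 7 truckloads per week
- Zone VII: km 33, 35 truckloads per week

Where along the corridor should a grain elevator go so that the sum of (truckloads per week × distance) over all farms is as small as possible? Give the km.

For a sum of weighted absolute distances on a line, the optimum is the weighted median (not the mean). Total weight W = 266; half-weight = 133.
Sort by position and accumulate weight:
  km 5 (Zone I, w=90) → cum 90
  km 6 (Zone II, w=10) → cum 100
  km 16 (Zone III, w=20) → cum 120
  km 21 (Zone IV, w=4) → cum 124
  km 23 (Zone V, w=100) → cum 224  ≥ 133 → median here
  km 26 (Zone VI, w=7) → cum 231
  km 33 (Zone VII, w=35) → cum 266
Optimal location: km 23.

x = 23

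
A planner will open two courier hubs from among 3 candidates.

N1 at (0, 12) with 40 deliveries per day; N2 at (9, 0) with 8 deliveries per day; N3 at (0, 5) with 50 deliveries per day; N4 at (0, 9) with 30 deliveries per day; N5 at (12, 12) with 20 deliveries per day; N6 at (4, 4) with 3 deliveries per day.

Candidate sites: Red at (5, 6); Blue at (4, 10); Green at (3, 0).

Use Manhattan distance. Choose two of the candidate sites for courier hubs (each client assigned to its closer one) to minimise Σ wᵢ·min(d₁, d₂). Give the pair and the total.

Evaluate every pair (each demand assigned to the nearer of the two):
  {Red, Blue}: total = 979
  {Blue, Green}: total = 1053
  {Red, Green}: total = 1297
Best pair: {Red, Blue} with total 979.

{Red, Blue}, total 979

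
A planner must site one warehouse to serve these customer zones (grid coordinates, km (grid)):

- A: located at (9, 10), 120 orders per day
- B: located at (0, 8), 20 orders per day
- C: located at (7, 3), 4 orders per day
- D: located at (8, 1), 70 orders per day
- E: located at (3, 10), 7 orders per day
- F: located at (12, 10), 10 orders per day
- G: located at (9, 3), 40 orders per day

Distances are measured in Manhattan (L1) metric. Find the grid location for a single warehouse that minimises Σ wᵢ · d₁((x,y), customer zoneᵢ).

Manhattan distance separates: Σwᵢ(|x−xᵢ|+|y−yᵢ|) = Σwᵢ|x−xᵢ| + Σwᵢ|y−yᵢ|, so x and y are optimised independently as 1-D weighted medians.
Total weight W = 271; half = 135.5.
x-coordinate, sorted with cumulative weight:
  x=0 (B, w=20) cum 20
  x=3 (E, w=7) cum 27
  x=7 (C, w=4) cum 31
  x=8 (D, w=70) cum 101
  x=9 (A, w=120) cum 221  ← median
  x=9 (G, w=40) cum 261
  x=12 (F, w=10) cum 271
⇒ x* = 9
y-coordinate, sorted with cumulative weight:
  y=1 (D, w=70) cum 70
  y=3 (C, w=4) cum 74
  y=3 (G, w=40) cum 114
  y=8 (B, w=20) cum 134
  y=10 (A, w=120) cum 254  ← median
  y=10 (E, w=7) cum 261
  y=10 (F, w=10) cum 271
⇒ y* = 10

(9, 10)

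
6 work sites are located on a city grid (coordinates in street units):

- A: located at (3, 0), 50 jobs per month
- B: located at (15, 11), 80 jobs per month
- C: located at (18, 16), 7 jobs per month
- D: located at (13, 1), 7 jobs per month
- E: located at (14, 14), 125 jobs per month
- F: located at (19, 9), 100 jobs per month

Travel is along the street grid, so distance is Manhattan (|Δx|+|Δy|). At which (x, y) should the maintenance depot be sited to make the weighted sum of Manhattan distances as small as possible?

Manhattan distance separates: Σwᵢ(|x−xᵢ|+|y−yᵢ|) = Σwᵢ|x−xᵢ| + Σwᵢ|y−yᵢ|, so x and y are optimised independently as 1-D weighted medians.
Total weight W = 369; half = 184.5.
x-coordinate, sorted with cumulative weight:
  x=3 (A, w=50) cum 50
  x=13 (D, w=7) cum 57
  x=14 (E, w=125) cum 182
  x=15 (B, w=80) cum 262  ← median
  x=18 (C, w=7) cum 269
  x=19 (F, w=100) cum 369
⇒ x* = 15
y-coordinate, sorted with cumulative weight:
  y=0 (A, w=50) cum 50
  y=1 (D, w=7) cum 57
  y=9 (F, w=100) cum 157
  y=11 (B, w=80) cum 237  ← median
  y=14 (E, w=125) cum 362
  y=16 (C, w=7) cum 369
⇒ y* = 11

(15, 11)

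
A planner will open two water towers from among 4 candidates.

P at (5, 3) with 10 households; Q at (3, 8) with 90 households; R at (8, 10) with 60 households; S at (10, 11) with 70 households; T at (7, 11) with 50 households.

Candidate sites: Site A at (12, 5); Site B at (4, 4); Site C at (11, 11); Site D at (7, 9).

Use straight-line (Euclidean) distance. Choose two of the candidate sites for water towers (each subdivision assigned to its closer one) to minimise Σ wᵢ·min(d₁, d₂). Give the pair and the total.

Evaluate every pair (each demand assigned to the nearer of the two):
  {Site C, Site D}: total = 689.2
  {Site B, Site D}: total = 822.5
  {Site B, Site C}: total = 845.0
  {Site A, Site D}: total = 871.6
  {Site A, Site C}: total = 1301.5
  {Site A, Site B}: total = 1592.9
Best pair: {Site C, Site D} with total 689.2.

{Site C, Site D}, total 689.2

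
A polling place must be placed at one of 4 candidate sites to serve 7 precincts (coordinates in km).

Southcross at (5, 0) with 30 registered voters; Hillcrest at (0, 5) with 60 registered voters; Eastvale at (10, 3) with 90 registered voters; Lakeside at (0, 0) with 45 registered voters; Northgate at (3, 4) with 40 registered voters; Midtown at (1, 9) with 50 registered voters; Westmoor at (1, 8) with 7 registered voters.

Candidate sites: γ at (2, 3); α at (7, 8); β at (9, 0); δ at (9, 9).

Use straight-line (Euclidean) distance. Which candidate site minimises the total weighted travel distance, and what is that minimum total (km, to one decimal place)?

γ, total 1575.6 km

Total weighted distance at each candidate:
  γ (2, 3): total = 1575.6
  α (7, 8): total = 2279.9
  β (9, 0): total = 2397.1
  δ (9, 9): total = 2775.4
Minimum is at γ with total 1575.6 km.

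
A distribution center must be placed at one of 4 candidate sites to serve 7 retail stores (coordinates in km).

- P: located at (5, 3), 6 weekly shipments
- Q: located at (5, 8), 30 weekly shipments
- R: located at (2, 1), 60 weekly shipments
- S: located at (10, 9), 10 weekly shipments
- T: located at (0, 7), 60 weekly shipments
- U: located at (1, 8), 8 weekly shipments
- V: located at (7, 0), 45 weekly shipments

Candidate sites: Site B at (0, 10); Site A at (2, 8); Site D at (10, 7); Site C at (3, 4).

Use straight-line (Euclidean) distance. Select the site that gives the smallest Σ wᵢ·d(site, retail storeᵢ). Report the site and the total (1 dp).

Total weighted distance at each candidate:
  Site B (0, 10): total = 1614.0
  Site A (2, 8): total = 1192.3
  Site D (10, 7): total = 1826.5
  Site C (3, 4): total = 968.2
Minimum is at Site C with total 968.2 km.

Site C, total 968.2 km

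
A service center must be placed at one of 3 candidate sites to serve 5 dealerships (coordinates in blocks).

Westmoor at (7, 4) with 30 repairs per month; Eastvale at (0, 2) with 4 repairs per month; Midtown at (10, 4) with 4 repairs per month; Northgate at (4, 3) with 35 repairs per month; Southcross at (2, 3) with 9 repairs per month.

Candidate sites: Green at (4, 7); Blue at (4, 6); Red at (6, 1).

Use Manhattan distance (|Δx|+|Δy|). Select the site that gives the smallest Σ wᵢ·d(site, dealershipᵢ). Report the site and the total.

Blue, total 364 blocks

Total weighted distance at each candidate:
  Green (4, 7): total = 446
  Blue (4, 6): total = 364
  Red (6, 1): total = 370
Minimum is at Blue with total 364 blocks.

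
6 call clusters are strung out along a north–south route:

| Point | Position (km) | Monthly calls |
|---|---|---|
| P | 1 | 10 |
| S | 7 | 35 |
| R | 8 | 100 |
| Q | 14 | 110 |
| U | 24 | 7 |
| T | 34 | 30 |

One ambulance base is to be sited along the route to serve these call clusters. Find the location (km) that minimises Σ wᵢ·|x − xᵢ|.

x = 14

For a sum of weighted absolute distances on a line, the optimum is the weighted median (not the mean). Total weight W = 292; half-weight = 146.
Sort by position and accumulate weight:
  km 1 (P, w=10) → cum 10
  km 7 (S, w=35) → cum 45
  km 8 (R, w=100) → cum 145
  km 14 (Q, w=110) → cum 255  ≥ 146 → median here
  km 24 (U, w=7) → cum 262
  km 34 (T, w=30) → cum 292
Optimal location: km 14.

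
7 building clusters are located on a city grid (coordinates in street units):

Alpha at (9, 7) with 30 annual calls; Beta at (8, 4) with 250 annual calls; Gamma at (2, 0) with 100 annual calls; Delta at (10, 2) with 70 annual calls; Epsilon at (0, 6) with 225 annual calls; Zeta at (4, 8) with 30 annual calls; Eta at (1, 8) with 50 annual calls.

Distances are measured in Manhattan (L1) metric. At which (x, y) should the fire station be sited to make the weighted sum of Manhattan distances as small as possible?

Manhattan distance separates: Σwᵢ(|x−xᵢ|+|y−yᵢ|) = Σwᵢ|x−xᵢ| + Σwᵢ|y−yᵢ|, so x and y are optimised independently as 1-D weighted medians.
Total weight W = 755; half = 377.5.
x-coordinate, sorted with cumulative weight:
  x=0 (Epsilon, w=225) cum 225
  x=1 (Eta, w=50) cum 275
  x=2 (Gamma, w=100) cum 375
  x=4 (Zeta, w=30) cum 405  ← median
  x=8 (Beta, w=250) cum 655
  x=9 (Alpha, w=30) cum 685
  x=10 (Delta, w=70) cum 755
⇒ x* = 4
y-coordinate, sorted with cumulative weight:
  y=0 (Gamma, w=100) cum 100
  y=2 (Delta, w=70) cum 170
  y=4 (Beta, w=250) cum 420  ← median
  y=6 (Epsilon, w=225) cum 645
  y=7 (Alpha, w=30) cum 675
  y=8 (Zeta, w=30) cum 705
  y=8 (Eta, w=50) cum 755
⇒ y* = 4

(4, 4)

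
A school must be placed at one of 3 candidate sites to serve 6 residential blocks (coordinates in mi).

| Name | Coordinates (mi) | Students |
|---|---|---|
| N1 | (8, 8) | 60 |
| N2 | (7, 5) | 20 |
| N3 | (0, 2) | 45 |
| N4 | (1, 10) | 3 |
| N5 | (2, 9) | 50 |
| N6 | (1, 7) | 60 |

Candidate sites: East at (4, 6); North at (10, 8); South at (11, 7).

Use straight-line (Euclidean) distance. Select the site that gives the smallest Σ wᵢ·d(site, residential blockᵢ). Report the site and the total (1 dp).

East, total 971.1 mi

Total weighted distance at each candidate:
  East (4, 6): total = 971.1
  North (10, 8): total = 1703.7
  South (11, 7): total = 1915.2
Minimum is at East with total 971.1 mi.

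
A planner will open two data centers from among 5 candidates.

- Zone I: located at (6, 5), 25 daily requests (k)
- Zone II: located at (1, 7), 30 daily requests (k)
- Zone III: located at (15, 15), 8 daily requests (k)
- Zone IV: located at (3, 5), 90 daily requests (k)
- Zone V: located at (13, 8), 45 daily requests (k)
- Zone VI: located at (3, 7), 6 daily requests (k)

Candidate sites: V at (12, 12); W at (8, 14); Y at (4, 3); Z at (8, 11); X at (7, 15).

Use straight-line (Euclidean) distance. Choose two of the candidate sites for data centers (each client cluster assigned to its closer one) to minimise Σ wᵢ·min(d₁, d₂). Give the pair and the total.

{V, Y}, total 666.2

Evaluate every pair (each demand assigned to the nearer of the two):
  {V, Y}: total = 666.2
  {Y, Z}: total = 773.6
  {W, Y}: total = 854.7
  {Y, X}: total = 925.6
  {V, Z}: total = 1360.8
  {W, Z}: total = 1460.3
  {Z, X}: total = 1467.7
  {V, W}: total = 1725.2
  {V, X}: total = 1773.0
  {W, X}: total = 1913.7
Best pair: {V, Y} with total 666.2.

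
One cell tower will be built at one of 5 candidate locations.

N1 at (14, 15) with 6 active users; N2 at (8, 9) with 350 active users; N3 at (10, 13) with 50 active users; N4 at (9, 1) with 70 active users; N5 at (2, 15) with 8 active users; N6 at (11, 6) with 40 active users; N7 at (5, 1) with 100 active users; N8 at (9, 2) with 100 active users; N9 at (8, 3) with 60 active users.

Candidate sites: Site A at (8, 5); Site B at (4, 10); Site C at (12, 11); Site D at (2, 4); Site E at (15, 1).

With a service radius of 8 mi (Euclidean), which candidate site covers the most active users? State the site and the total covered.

Coverage radius r = 8 mi; a point is covered iff (Δx)²+(Δy)² ≤ 8² = 64.
  Site A (8, 5): covers {N2, N4, N6, N7, N8, N9} → 720
  Site B (4, 10): covers {N2, N3, N5} → 408
  Site C (12, 11): covers {N1, N2, N3, N6} → 446
  Site D (2, 4): covers {N2, N4, N7, N8, N9} → 680
  Site E (15, 1): covers {N4, N6, N8, N9} → 270
Maximum coverage at Site A: 720 active users.

Site A, covering 720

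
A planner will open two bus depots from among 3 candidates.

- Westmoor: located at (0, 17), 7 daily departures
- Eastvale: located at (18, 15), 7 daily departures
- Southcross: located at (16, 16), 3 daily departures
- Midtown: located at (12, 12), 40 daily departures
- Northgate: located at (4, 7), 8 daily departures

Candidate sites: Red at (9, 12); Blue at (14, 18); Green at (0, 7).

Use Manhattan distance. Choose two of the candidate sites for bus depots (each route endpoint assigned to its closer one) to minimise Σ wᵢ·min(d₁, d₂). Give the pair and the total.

Evaluate every pair (each demand assigned to the nearer of the two):
  {Red, Green}: total = 339
  {Red, Blue}: total = 359
  {Blue, Green}: total = 483
Best pair: {Red, Green} with total 339.

{Red, Green}, total 339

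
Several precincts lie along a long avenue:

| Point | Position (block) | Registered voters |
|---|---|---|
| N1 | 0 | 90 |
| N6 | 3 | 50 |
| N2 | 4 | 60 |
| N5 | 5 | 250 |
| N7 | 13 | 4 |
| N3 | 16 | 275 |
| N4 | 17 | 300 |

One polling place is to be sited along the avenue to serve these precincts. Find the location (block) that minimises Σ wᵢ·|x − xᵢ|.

x = 16

For a sum of weighted absolute distances on a line, the optimum is the weighted median (not the mean). Total weight W = 1029; half-weight = 514.5.
Sort by position and accumulate weight:
  block 0 (N1, w=90) → cum 90
  block 3 (N6, w=50) → cum 140
  block 4 (N2, w=60) → cum 200
  block 5 (N5, w=250) → cum 450
  block 13 (N7, w=4) → cum 454
  block 16 (N3, w=275) → cum 729  ≥ 514.5 → median here
  block 17 (N4, w=300) → cum 1029
Optimal location: block 16.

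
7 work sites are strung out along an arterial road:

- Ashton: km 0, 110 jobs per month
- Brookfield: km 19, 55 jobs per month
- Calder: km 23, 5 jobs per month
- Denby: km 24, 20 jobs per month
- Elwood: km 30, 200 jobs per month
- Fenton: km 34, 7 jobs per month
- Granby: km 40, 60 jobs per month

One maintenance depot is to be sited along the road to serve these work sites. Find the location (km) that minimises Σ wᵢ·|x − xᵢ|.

For a sum of weighted absolute distances on a line, the optimum is the weighted median (not the mean). Total weight W = 457; half-weight = 228.5.
Sort by position and accumulate weight:
  km 0 (Ashton, w=110) → cum 110
  km 19 (Brookfield, w=55) → cum 165
  km 23 (Calder, w=5) → cum 170
  km 24 (Denby, w=20) → cum 190
  km 30 (Elwood, w=200) → cum 390  ≥ 228.5 → median here
  km 34 (Fenton, w=7) → cum 397
  km 40 (Granby, w=60) → cum 457
Optimal location: km 30.

x = 30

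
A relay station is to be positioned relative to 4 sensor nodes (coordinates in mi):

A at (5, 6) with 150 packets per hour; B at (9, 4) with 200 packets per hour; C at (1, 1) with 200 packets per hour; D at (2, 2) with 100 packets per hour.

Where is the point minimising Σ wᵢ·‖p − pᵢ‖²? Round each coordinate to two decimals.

(4.54, 3.23)

The minimiser of Σwᵢ‖p−pᵢ‖² is the weighted centroid p* = (Σwᵢpᵢ)/(Σwᵢ).
Σwᵢ = 650.
Σwᵢxᵢ = 150·5 + 200·9 + 200·1 + 100·2 = 2950.
Σwᵢyᵢ = 150·6 + 200·4 + 200·1 + 100·2 = 2100.
x* = 2950/650 = 4.54, y* = 2100/650 = 3.23.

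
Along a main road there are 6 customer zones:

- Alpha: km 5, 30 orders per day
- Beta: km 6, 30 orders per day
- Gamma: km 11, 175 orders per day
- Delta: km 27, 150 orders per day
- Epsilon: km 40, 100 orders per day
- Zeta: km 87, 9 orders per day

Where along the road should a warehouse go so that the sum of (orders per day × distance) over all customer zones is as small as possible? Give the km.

For a sum of weighted absolute distances on a line, the optimum is the weighted median (not the mean). Total weight W = 494; half-weight = 247.
Sort by position and accumulate weight:
  km 5 (Alpha, w=30) → cum 30
  km 6 (Beta, w=30) → cum 60
  km 11 (Gamma, w=175) → cum 235
  km 27 (Delta, w=150) → cum 385  ≥ 247 → median here
  km 40 (Epsilon, w=100) → cum 485
  km 87 (Zeta, w=9) → cum 494
Optimal location: km 27.

x = 27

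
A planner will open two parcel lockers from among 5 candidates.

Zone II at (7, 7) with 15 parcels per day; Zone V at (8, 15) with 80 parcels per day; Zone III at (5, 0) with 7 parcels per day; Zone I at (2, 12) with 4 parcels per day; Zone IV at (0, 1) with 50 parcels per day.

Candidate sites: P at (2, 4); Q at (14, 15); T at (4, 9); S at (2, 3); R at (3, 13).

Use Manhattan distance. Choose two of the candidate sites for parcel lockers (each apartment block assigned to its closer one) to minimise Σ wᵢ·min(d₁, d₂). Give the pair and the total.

{Q, S}, total 893

Evaluate every pair (each demand assigned to the nearer of the two):
  {Q, S}: total = 893
  {P, Q}: total = 931
  {S, R}: total = 945
  {P, R}: total = 987
  {T, S}: total = 1137
  {P, T}: total = 1194
  {Q, T}: total = 1245
  {T, R}: total = 1313
  {Q, R}: total = 1493
  {P, S}: total = 1754
Best pair: {Q, S} with total 893.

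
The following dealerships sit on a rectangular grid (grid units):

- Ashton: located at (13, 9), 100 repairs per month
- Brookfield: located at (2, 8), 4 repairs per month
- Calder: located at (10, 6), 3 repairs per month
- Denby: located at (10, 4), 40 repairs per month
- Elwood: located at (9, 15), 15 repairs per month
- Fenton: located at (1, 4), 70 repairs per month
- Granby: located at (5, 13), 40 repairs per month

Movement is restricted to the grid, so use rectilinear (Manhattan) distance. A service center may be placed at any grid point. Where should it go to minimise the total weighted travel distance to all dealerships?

(10, 9)

Manhattan distance separates: Σwᵢ(|x−xᵢ|+|y−yᵢ|) = Σwᵢ|x−xᵢ| + Σwᵢ|y−yᵢ|, so x and y are optimised independently as 1-D weighted medians.
Total weight W = 272; half = 136.
x-coordinate, sorted with cumulative weight:
  x=1 (Fenton, w=70) cum 70
  x=2 (Brookfield, w=4) cum 74
  x=5 (Granby, w=40) cum 114
  x=9 (Elwood, w=15) cum 129
  x=10 (Calder, w=3) cum 132
  x=10 (Denby, w=40) cum 172  ← median
  x=13 (Ashton, w=100) cum 272
⇒ x* = 10
y-coordinate, sorted with cumulative weight:
  y=4 (Denby, w=40) cum 40
  y=4 (Fenton, w=70) cum 110
  y=6 (Calder, w=3) cum 113
  y=8 (Brookfield, w=4) cum 117
  y=9 (Ashton, w=100) cum 217  ← median
  y=13 (Granby, w=40) cum 257
  y=15 (Elwood, w=15) cum 272
⇒ y* = 9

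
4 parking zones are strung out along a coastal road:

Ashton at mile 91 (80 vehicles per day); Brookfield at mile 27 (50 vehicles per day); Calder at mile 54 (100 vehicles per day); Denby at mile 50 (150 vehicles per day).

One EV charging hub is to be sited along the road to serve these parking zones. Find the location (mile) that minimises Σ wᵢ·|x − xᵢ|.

x = 50

For a sum of weighted absolute distances on a line, the optimum is the weighted median (not the mean). Total weight W = 380; half-weight = 190.
Sort by position and accumulate weight:
  mile 27 (Brookfield, w=50) → cum 50
  mile 50 (Denby, w=150) → cum 200  ≥ 190 → median here
  mile 54 (Calder, w=100) → cum 300
  mile 91 (Ashton, w=80) → cum 380
Optimal location: mile 50.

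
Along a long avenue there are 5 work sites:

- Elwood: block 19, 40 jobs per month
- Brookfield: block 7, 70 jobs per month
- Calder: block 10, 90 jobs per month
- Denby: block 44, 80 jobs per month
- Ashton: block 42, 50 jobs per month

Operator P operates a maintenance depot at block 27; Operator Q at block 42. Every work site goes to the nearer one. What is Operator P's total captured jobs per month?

200

The indifferent point is the midpoint (27+42)/2 = 34.5; work sites left of it (closer to Operator P at 27) go to Operator P, those right go to Operator Q.
  Brookfield at 7 (w=70) → Operator P
  Calder at 10 (w=90) → Operator P
  Elwood at 19 (w=40) → Operator P
  Ashton at 42 (w=50) → Operator Q
  Denby at 44 (w=80) → Operator Q
Operator P captures 200; Operator Q captures 130.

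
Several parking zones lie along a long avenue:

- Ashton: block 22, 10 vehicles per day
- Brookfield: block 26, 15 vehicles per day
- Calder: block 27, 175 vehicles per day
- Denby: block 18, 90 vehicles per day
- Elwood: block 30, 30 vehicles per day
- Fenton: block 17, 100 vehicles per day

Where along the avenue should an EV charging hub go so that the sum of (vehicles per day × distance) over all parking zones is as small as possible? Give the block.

For a sum of weighted absolute distances on a line, the optimum is the weighted median (not the mean). Total weight W = 420; half-weight = 210.
Sort by position and accumulate weight:
  block 17 (Fenton, w=100) → cum 100
  block 18 (Denby, w=90) → cum 190
  block 22 (Ashton, w=10) → cum 200
  block 26 (Brookfield, w=15) → cum 215  ≥ 210 → median here
  block 27 (Calder, w=175) → cum 390
  block 30 (Elwood, w=30) → cum 420
Optimal location: block 26.

x = 26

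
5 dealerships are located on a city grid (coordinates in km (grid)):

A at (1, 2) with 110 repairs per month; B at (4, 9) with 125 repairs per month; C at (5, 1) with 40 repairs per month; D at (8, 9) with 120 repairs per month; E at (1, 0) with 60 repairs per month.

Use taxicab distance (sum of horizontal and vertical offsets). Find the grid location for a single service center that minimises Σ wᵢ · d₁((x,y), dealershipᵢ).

(4, 9)

Manhattan distance separates: Σwᵢ(|x−xᵢ|+|y−yᵢ|) = Σwᵢ|x−xᵢ| + Σwᵢ|y−yᵢ|, so x and y are optimised independently as 1-D weighted medians.
Total weight W = 455; half = 227.5.
x-coordinate, sorted with cumulative weight:
  x=1 (A, w=110) cum 110
  x=1 (E, w=60) cum 170
  x=4 (B, w=125) cum 295  ← median
  x=5 (C, w=40) cum 335
  x=8 (D, w=120) cum 455
⇒ x* = 4
y-coordinate, sorted with cumulative weight:
  y=0 (E, w=60) cum 60
  y=1 (C, w=40) cum 100
  y=2 (A, w=110) cum 210
  y=9 (B, w=125) cum 335  ← median
  y=9 (D, w=120) cum 455
⇒ y* = 9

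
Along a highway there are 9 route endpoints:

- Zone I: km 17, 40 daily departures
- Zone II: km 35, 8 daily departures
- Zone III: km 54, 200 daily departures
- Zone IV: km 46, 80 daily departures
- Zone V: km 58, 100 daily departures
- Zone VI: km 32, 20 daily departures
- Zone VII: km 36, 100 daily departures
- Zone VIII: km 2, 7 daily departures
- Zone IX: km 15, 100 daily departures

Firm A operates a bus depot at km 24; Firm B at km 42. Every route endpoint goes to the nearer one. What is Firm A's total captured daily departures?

The indifferent point is the midpoint (24+42)/2 = 33; route endpoints left of it (closer to Firm A at 24) go to Firm A, those right go to Firm B.
  Zone VIII at 2 (w=7) → Firm A
  Zone IX at 15 (w=100) → Firm A
  Zone I at 17 (w=40) → Firm A
  Zone VI at 32 (w=20) → Firm A
  Zone II at 35 (w=8) → Firm B
  Zone VII at 36 (w=100) → Firm B
  Zone IV at 46 (w=80) → Firm B
  Zone III at 54 (w=200) → Firm B
  Zone V at 58 (w=100) → Firm B
Firm A captures 167; Firm B captures 488.

167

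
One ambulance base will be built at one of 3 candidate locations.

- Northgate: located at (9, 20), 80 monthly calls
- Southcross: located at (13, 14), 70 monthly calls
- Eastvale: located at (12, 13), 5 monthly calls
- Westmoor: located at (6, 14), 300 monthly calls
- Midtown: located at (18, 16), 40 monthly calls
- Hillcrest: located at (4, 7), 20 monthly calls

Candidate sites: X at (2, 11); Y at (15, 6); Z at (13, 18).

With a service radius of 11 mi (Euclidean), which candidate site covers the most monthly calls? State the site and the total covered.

Z, covering 495

Coverage radius r = 11 mi; a point is covered iff (Δx)²+(Δy)² ≤ 11² = 121.
  X (2, 11): covers {Eastvale, Westmoor, Hillcrest} → 325
  Y (15, 6): covers {Southcross, Eastvale, Midtown} → 115
  Z (13, 18): covers {Northgate, Southcross, Eastvale, Westmoor, Midtown} → 495
Maximum coverage at Z: 495 monthly calls.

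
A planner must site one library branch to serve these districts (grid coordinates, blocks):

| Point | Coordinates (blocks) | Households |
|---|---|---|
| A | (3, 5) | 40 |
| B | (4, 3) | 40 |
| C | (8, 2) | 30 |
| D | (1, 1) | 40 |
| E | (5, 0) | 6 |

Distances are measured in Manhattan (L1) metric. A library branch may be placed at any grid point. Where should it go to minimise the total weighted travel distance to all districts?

(3, 3)

Manhattan distance separates: Σwᵢ(|x−xᵢ|+|y−yᵢ|) = Σwᵢ|x−xᵢ| + Σwᵢ|y−yᵢ|, so x and y are optimised independently as 1-D weighted medians.
Total weight W = 156; half = 78.
x-coordinate, sorted with cumulative weight:
  x=1 (D, w=40) cum 40
  x=3 (A, w=40) cum 80  ← median
  x=4 (B, w=40) cum 120
  x=5 (E, w=6) cum 126
  x=8 (C, w=30) cum 156
⇒ x* = 3
y-coordinate, sorted with cumulative weight:
  y=0 (E, w=6) cum 6
  y=1 (D, w=40) cum 46
  y=2 (C, w=30) cum 76
  y=3 (B, w=40) cum 116  ← median
  y=5 (A, w=40) cum 156
⇒ y* = 3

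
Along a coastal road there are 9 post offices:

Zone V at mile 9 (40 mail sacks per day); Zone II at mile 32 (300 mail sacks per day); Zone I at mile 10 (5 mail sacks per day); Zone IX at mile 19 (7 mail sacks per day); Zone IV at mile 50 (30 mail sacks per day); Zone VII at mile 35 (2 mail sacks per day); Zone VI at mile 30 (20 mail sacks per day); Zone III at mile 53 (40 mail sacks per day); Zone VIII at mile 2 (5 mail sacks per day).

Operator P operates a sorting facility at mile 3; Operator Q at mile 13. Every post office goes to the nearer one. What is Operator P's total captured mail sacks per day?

The indifferent point is the midpoint (3+13)/2 = 8; post offices left of it (closer to Operator P at 3) go to Operator P, those right go to Operator Q.
  Zone VIII at 2 (w=5) → Operator P
  Zone V at 9 (w=40) → Operator Q
  Zone I at 10 (w=5) → Operator Q
  Zone IX at 19 (w=7) → Operator Q
  Zone VI at 30 (w=20) → Operator Q
  Zone II at 32 (w=300) → Operator Q
  Zone VII at 35 (w=2) → Operator Q
  Zone IV at 50 (w=30) → Operator Q
  Zone III at 53 (w=40) → Operator Q
Operator P captures 5; Operator Q captures 444.

5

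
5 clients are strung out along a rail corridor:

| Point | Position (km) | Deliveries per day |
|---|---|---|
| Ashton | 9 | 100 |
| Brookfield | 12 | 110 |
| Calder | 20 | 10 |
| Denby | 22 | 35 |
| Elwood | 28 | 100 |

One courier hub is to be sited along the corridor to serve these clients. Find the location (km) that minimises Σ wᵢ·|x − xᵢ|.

For a sum of weighted absolute distances on a line, the optimum is the weighted median (not the mean). Total weight W = 355; half-weight = 177.5.
Sort by position and accumulate weight:
  km 9 (Ashton, w=100) → cum 100
  km 12 (Brookfield, w=110) → cum 210  ≥ 177.5 → median here
  km 20 (Calder, w=10) → cum 220
  km 22 (Denby, w=35) → cum 255
  km 28 (Elwood, w=100) → cum 355
Optimal location: km 12.

x = 12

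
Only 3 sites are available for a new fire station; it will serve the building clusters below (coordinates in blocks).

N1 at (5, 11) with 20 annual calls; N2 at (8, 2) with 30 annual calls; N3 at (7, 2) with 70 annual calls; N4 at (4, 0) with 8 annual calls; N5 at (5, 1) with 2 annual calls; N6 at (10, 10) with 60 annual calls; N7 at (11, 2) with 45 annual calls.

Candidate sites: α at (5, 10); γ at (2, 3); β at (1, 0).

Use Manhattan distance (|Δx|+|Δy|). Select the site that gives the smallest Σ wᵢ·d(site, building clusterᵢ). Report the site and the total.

Total weighted distance at each candidate:
  α (5, 10): total = 2086
  γ (2, 3): total = 2250
  β (1, 0): total = 2844
Minimum is at α with total 2086 blocks.

α, total 2086 blocks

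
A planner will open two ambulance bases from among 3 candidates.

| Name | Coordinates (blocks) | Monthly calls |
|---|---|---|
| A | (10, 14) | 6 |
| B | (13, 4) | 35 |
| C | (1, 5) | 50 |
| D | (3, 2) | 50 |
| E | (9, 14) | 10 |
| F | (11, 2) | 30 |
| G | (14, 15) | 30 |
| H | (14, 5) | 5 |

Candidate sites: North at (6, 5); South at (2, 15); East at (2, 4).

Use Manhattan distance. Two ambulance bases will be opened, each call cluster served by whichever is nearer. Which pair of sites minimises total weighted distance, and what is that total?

Evaluate every pair (each demand assigned to the nearer of the two):
  {South, East}: total = 1524
  {North, East}: total = 1548
  {North, South}: total = 1604
Best pair: {South, East} with total 1524.

{South, East}, total 1524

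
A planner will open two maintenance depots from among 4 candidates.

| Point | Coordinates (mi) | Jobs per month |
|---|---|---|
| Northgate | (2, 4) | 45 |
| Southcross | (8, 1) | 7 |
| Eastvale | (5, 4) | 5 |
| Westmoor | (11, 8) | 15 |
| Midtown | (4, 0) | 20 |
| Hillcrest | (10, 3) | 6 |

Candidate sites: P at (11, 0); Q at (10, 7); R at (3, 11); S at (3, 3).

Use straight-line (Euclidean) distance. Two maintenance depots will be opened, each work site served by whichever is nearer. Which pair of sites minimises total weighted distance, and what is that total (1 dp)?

Evaluate every pair (each demand assigned to the nearer of the two):
  {Q, S}: total = 221.0
  {P, S}: total = 299.2
  {R, S}: total = 345.9
  {P, Q}: total = 616.0
  {Q, R}: total = 621.2
  {P, R}: total = 655.4
Best pair: {Q, S} with total 221.0.

{Q, S}, total 221.0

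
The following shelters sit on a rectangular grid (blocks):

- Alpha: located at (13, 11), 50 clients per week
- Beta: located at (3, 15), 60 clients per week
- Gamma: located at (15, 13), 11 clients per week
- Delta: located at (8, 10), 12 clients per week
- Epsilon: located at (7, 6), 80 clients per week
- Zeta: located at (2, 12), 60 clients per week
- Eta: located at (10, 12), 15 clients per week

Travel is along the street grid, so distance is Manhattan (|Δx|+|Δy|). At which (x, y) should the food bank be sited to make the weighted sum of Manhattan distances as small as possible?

(7, 12)

Manhattan distance separates: Σwᵢ(|x−xᵢ|+|y−yᵢ|) = Σwᵢ|x−xᵢ| + Σwᵢ|y−yᵢ|, so x and y are optimised independently as 1-D weighted medians.
Total weight W = 288; half = 144.
x-coordinate, sorted with cumulative weight:
  x=2 (Zeta, w=60) cum 60
  x=3 (Beta, w=60) cum 120
  x=7 (Epsilon, w=80) cum 200  ← median
  x=8 (Delta, w=12) cum 212
  x=10 (Eta, w=15) cum 227
  x=13 (Alpha, w=50) cum 277
  x=15 (Gamma, w=11) cum 288
⇒ x* = 7
y-coordinate, sorted with cumulative weight:
  y=6 (Epsilon, w=80) cum 80
  y=10 (Delta, w=12) cum 92
  y=11 (Alpha, w=50) cum 142
  y=12 (Zeta, w=60) cum 202  ← median
  y=12 (Eta, w=15) cum 217
  y=13 (Gamma, w=11) cum 228
  y=15 (Beta, w=60) cum 288
⇒ y* = 12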